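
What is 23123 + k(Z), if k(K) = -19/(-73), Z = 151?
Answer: 1687998/73 ≈ 23123.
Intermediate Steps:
k(K) = 19/73 (k(K) = -19*(-1/73) = 19/73)
23123 + k(Z) = 23123 + 19/73 = 1687998/73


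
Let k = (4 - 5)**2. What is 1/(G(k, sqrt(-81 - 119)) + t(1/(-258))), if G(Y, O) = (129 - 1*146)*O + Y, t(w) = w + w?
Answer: 2064/120233273 + 1414485*I*sqrt(2)/480933092 ≈ 1.7167e-5 + 0.0041594*I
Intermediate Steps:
t(w) = 2*w
k = 1 (k = (-1)**2 = 1)
G(Y, O) = Y - 17*O (G(Y, O) = (129 - 146)*O + Y = -17*O + Y = Y - 17*O)
1/(G(k, sqrt(-81 - 119)) + t(1/(-258))) = 1/((1 - 17*sqrt(-81 - 119)) + 2/(-258)) = 1/((1 - 170*I*sqrt(2)) + 2*(-1/258)) = 1/((1 - 170*I*sqrt(2)) - 1/129) = 1/(128/129 - 170*I*sqrt(2))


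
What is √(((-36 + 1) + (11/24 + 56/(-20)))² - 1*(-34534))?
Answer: √517368961/120 ≈ 189.55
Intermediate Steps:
√(((-36 + 1) + (11/24 + 56/(-20)))² - 1*(-34534)) = √((-35 + (11*(1/24) + 56*(-1/20)))² + 34534) = √((-35 + (11/24 - 14/5))² + 34534) = √((-35 - 281/120)² + 34534) = √((-4481/120)² + 34534) = √(20079361/14400 + 34534) = √(517368961/14400) = √517368961/120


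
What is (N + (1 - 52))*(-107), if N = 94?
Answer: -4601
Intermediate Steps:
(N + (1 - 52))*(-107) = (94 + (1 - 52))*(-107) = (94 - 51)*(-107) = 43*(-107) = -4601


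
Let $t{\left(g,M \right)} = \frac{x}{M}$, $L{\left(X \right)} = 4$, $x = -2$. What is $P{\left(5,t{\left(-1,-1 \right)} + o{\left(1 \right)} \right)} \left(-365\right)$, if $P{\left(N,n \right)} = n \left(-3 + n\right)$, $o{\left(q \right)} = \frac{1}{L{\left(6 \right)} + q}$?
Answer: $\frac{3212}{5} \approx 642.4$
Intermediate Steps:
$t{\left(g,M \right)} = - \frac{2}{M}$
$o{\left(q \right)} = \frac{1}{4 + q}$
$P{\left(5,t{\left(-1,-1 \right)} + o{\left(1 \right)} \right)} \left(-365\right) = \left(- \frac{2}{-1} + \frac{1}{4 + 1}\right) \left(-3 + \left(- \frac{2}{-1} + \frac{1}{4 + 1}\right)\right) \left(-365\right) = \left(\left(-2\right) \left(-1\right) + \frac{1}{5}\right) \left(-3 + \left(\left(-2\right) \left(-1\right) + \frac{1}{5}\right)\right) \left(-365\right) = \left(2 + \frac{1}{5}\right) \left(-3 + \left(2 + \frac{1}{5}\right)\right) \left(-365\right) = \frac{11 \left(-3 + \frac{11}{5}\right)}{5} \left(-365\right) = \frac{11}{5} \left(- \frac{4}{5}\right) \left(-365\right) = \left(- \frac{44}{25}\right) \left(-365\right) = \frac{3212}{5}$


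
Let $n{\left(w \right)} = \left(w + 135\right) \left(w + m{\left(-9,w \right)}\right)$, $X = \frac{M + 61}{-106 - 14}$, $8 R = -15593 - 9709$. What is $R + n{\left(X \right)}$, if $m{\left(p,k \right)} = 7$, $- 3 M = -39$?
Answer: $- \frac{8297771}{3600} \approx -2304.9$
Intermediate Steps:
$M = 13$ ($M = \left(- \frac{1}{3}\right) \left(-39\right) = 13$)
$R = - \frac{12651}{4}$ ($R = \frac{-15593 - 9709}{8} = \frac{1}{8} \left(-25302\right) = - \frac{12651}{4} \approx -3162.8$)
$X = - \frac{37}{60}$ ($X = \frac{13 + 61}{-106 - 14} = \frac{74}{-120} = 74 \left(- \frac{1}{120}\right) = - \frac{37}{60} \approx -0.61667$)
$n{\left(w \right)} = \left(7 + w\right) \left(135 + w\right)$ ($n{\left(w \right)} = \left(w + 135\right) \left(w + 7\right) = \left(135 + w\right) \left(7 + w\right) = \left(7 + w\right) \left(135 + w\right)$)
$R + n{\left(X \right)} = - \frac{12651}{4} + \left(945 + \left(- \frac{37}{60}\right)^{2} + 142 \left(- \frac{37}{60}\right)\right) = - \frac{12651}{4} + \left(945 + \frac{1369}{3600} - \frac{2627}{30}\right) = - \frac{12651}{4} + \frac{3088129}{3600} = - \frac{8297771}{3600}$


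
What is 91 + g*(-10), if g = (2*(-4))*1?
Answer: 171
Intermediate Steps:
g = -8 (g = -8*1 = -8)
91 + g*(-10) = 91 - 8*(-10) = 91 + 80 = 171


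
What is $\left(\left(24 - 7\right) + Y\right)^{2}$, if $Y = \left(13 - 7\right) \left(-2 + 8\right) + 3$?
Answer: $3136$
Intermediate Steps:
$Y = 39$ ($Y = 6 \cdot 6 + 3 = 36 + 3 = 39$)
$\left(\left(24 - 7\right) + Y\right)^{2} = \left(\left(24 - 7\right) + 39\right)^{2} = \left(17 + 39\right)^{2} = 56^{2} = 3136$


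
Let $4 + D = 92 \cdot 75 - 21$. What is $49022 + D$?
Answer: $55897$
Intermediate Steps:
$D = 6875$ ($D = -4 + \left(92 \cdot 75 - 21\right) = -4 + \left(6900 - 21\right) = -4 + 6879 = 6875$)
$49022 + D = 49022 + 6875 = 55897$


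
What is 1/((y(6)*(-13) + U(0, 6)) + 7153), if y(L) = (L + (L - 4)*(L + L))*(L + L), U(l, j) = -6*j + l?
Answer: 1/2437 ≈ 0.00041034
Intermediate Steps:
U(l, j) = l - 6*j
y(L) = 2*L*(L + 2*L*(-4 + L)) (y(L) = (L + (-4 + L)*(2*L))*(2*L) = (L + 2*L*(-4 + L))*(2*L) = 2*L*(L + 2*L*(-4 + L)))
1/((y(6)*(-13) + U(0, 6)) + 7153) = 1/(((6²*(-14 + 4*6))*(-13) + (0 - 6*6)) + 7153) = 1/(((36*(-14 + 24))*(-13) + (0 - 36)) + 7153) = 1/(((36*10)*(-13) - 36) + 7153) = 1/((360*(-13) - 36) + 7153) = 1/((-4680 - 36) + 7153) = 1/(-4716 + 7153) = 1/2437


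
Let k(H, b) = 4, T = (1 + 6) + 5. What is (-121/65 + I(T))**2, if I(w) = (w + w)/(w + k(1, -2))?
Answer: 2209/16900 ≈ 0.13071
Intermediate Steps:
T = 12 (T = 7 + 5 = 12)
I(w) = 2*w/(4 + w) (I(w) = (w + w)/(w + 4) = (2*w)/(4 + w) = 2*w/(4 + w))
(-121/65 + I(T))**2 = (-121/65 + 2*12/(4 + 12))**2 = (-121*1/65 + 2*12/16)**2 = (-121/65 + 2*12*(1/16))**2 = (-121/65 + 3/2)**2 = (-47/130)**2 = 2209/16900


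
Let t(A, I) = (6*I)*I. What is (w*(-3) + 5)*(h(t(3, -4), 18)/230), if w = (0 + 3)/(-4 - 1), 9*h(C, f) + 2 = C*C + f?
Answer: 156944/5175 ≈ 30.327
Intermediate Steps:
t(A, I) = 6*I²
h(C, f) = -2/9 + f/9 + C²/9 (h(C, f) = -2/9 + (C*C + f)/9 = -2/9 + (C² + f)/9 = -2/9 + (f + C²)/9 = -2/9 + (f/9 + C²/9) = -2/9 + f/9 + C²/9)
w = -⅗ (w = 3/(-5) = 3*(-⅕) = -⅗ ≈ -0.60000)
(w*(-3) + 5)*(h(t(3, -4), 18)/230) = (-⅗*(-3) + 5)*((-2/9 + (⅑)*18 + (6*(-4)²)²/9)/230) = (9/5 + 5)*((-2/9 + 2 + (6*16)²/9)*(1/230)) = 34*((-2/9 + 2 + (⅑)*96²)*(1/230))/5 = 34*((-2/9 + 2 + (⅑)*9216)*(1/230))/5 = 34*((-2/9 + 2 + 1024)*(1/230))/5 = 34*((9232/9)*(1/230))/5 = (34/5)*(4616/1035) = 156944/5175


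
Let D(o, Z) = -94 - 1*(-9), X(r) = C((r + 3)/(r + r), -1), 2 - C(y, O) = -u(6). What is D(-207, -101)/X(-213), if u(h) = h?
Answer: -85/8 ≈ -10.625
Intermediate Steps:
C(y, O) = 8 (C(y, O) = 2 - (-1)*6 = 2 - 1*(-6) = 2 + 6 = 8)
X(r) = 8
D(o, Z) = -85 (D(o, Z) = -94 + 9 = -85)
D(-207, -101)/X(-213) = -85/8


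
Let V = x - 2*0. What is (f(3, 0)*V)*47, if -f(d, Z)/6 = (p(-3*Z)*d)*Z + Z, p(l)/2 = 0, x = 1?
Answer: 0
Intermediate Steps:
p(l) = 0 (p(l) = 2*0 = 0)
V = 1 (V = 1 - 2*0 = 1 + 0 = 1)
f(d, Z) = -6*Z (f(d, Z) = -6*((0*d)*Z + Z) = -6*(0*Z + Z) = -6*(0 + Z) = -6*Z)
(f(3, 0)*V)*47 = (-6*0*1)*47 = (0*1)*47 = 0*47 = 0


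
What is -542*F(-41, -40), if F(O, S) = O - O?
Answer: 0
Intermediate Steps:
F(O, S) = 0
-542*F(-41, -40) = -542*0 = 0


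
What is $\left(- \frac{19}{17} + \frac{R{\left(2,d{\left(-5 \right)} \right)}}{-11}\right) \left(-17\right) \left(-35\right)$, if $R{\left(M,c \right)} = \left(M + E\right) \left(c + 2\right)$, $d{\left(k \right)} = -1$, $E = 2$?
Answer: $- \frac{9695}{11} \approx -881.36$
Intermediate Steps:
$R{\left(M,c \right)} = \left(2 + M\right) \left(2 + c\right)$ ($R{\left(M,c \right)} = \left(M + 2\right) \left(c + 2\right) = \left(2 + M\right) \left(2 + c\right)$)
$\left(- \frac{19}{17} + \frac{R{\left(2,d{\left(-5 \right)} \right)}}{-11}\right) \left(-17\right) \left(-35\right) = \left(- \frac{19}{17} + \frac{4 + 2 \cdot 2 + 2 \left(-1\right) + 2 \left(-1\right)}{-11}\right) \left(-17\right) \left(-35\right) = \left(\left(-19\right) \frac{1}{17} + \left(4 + 4 - 2 - 2\right) \left(- \frac{1}{11}\right)\right) \left(-17\right) \left(-35\right) = \left(- \frac{19}{17} + 4 \left(- \frac{1}{11}\right)\right) \left(-17\right) \left(-35\right) = \left(- \frac{19}{17} - \frac{4}{11}\right) \left(-17\right) \left(-35\right) = \left(- \frac{277}{187}\right) \left(-17\right) \left(-35\right) = \frac{277}{11} \left(-35\right) = - \frac{9695}{11}$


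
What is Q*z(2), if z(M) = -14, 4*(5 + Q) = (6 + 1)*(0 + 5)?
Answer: -105/2 ≈ -52.500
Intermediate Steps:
Q = 15/4 (Q = -5 + ((6 + 1)*(0 + 5))/4 = -5 + (7*5)/4 = -5 + (¼)*35 = -5 + 35/4 = 15/4 ≈ 3.7500)
Q*z(2) = (15/4)*(-14) = -105/2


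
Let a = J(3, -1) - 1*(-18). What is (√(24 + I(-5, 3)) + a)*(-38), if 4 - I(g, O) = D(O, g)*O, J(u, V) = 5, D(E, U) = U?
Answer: -874 - 38*√43 ≈ -1123.2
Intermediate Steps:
I(g, O) = 4 - O*g (I(g, O) = 4 - g*O = 4 - O*g)
a = 23 (a = 5 - 1*(-18) = 5 + 18 = 23)
(√(24 + I(-5, 3)) + a)*(-38) = (√(24 + (4 - 1*3*(-5))) + 23)*(-38) = (√(24 + (4 + 15)) + 23)*(-38) = (√(24 + 19) + 23)*(-38) = (√43 + 23)*(-38) = (23 + √43)*(-38) = -874 - 38*√43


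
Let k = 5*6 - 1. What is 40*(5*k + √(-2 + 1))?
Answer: 5800 + 40*I ≈ 5800.0 + 40.0*I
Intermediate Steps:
k = 29 (k = 30 - 1 = 29)
40*(5*k + √(-2 + 1)) = 40*(5*29 + √(-2 + 1)) = 40*(145 + √(-1)) = 40*(145 + I) = 5800 + 40*I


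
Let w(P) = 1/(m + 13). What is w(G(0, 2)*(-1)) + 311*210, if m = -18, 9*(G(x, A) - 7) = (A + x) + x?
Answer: 326549/5 ≈ 65310.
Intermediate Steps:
G(x, A) = 7 + A/9 + 2*x/9 (G(x, A) = 7 + ((A + x) + x)/9 = 7 + (A + 2*x)/9 = 7 + (A/9 + 2*x/9) = 7 + A/9 + 2*x/9)
w(P) = -1/5 (w(P) = 1/(-18 + 13) = 1/(-5) = -1/5)
w(G(0, 2)*(-1)) + 311*210 = -1/5 + 311*210 = -1/5 + 65310 = 326549/5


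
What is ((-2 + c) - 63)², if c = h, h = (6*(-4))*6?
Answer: 43681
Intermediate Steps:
h = -144 (h = -24*6 = -144)
c = -144
((-2 + c) - 63)² = ((-2 - 144) - 63)² = (-146 - 63)² = (-209)² = 43681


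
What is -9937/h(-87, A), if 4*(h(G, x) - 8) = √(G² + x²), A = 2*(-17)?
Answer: 1271936/7701 - 198740*√349/7701 ≈ -316.95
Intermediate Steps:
A = -34
h(G, x) = 8 + √(G² + x²)/4
-9937/h(-87, A) = -9937/(8 + √((-87)² + (-34)²)/4) = -9937/(8 + √(7569 + 1156)/4) = -9937/(8 + √8725/4) = -9937/(8 + (5*√349)/4) = -9937/(8 + 5*√349/4)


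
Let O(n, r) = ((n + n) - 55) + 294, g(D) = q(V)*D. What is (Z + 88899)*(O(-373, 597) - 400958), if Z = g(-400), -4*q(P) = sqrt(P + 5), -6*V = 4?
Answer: -35689837035 - 40146500*sqrt(39)/3 ≈ -3.5773e+10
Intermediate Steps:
V = -2/3 (V = -1/6*4 = -2/3 ≈ -0.66667)
q(P) = -sqrt(5 + P)/4 (q(P) = -sqrt(P + 5)/4 = -sqrt(5 + P)/4)
g(D) = -D*sqrt(39)/12 (g(D) = (-sqrt(5 - 2/3)/4)*D = (-sqrt(39)/12)*D = -D*sqrt(39)/12)
Z = 100*sqrt(39)/3 (Z = -1/12*(-400)*sqrt(39) = 100*sqrt(39)/3 ≈ 208.17)
O(n, r) = 239 + 2*n (O(n, r) = (2*n - 55) + 294 = (-55 + 2*n) + 294 = 239 + 2*n)
(Z + 88899)*(O(-373, 597) - 400958) = (100*sqrt(39)/3 + 88899)*((239 + 2*(-373)) - 400958) = (88899 + 100*sqrt(39)/3)*((239 - 746) - 400958) = (88899 + 100*sqrt(39)/3)*(-507 - 400958) = (88899 + 100*sqrt(39)/3)*(-401465) = -35689837035 - 40146500*sqrt(39)/3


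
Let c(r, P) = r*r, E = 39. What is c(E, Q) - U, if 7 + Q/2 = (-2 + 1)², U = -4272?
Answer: 5793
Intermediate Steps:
Q = -12 (Q = -14 + 2*(-2 + 1)² = -14 + 2*(-1)² = -14 + 2*1 = -14 + 2 = -12)
c(r, P) = r²
c(E, Q) - U = 39² - 1*(-4272) = 1521 + 4272 = 5793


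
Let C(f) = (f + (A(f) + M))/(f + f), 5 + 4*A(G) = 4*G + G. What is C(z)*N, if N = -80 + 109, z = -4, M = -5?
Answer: 1769/32 ≈ 55.281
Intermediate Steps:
A(G) = -5/4 + 5*G/4 (A(G) = -5/4 + (4*G + G)/4 = -5/4 + (5*G)/4 = -5/4 + 5*G/4)
C(f) = (-25/4 + 9*f/4)/(2*f) (C(f) = (f + ((-5/4 + 5*f/4) - 5))/(f + f) = (f + (-25/4 + 5*f/4))/((2*f)) = (-25/4 + 9*f/4)*(1/(2*f)) = (-25/4 + 9*f/4)/(2*f))
N = 29
C(z)*N = ((1/8)*(-25 + 9*(-4))/(-4))*29 = ((1/8)*(-1/4)*(-25 - 36))*29 = ((1/8)*(-1/4)*(-61))*29 = (61/32)*29 = 1769/32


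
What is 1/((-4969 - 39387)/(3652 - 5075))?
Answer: 1423/44356 ≈ 0.032081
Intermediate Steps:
1/((-4969 - 39387)/(3652 - 5075)) = 1/(-44356/(-1423)) = 1/(-44356*(-1/1423)) = 1/(44356/1423) = 1423/44356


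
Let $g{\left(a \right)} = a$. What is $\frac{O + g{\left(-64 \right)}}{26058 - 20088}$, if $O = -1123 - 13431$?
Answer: $- \frac{7309}{2985} \approx -2.4486$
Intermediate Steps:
$O = -14554$ ($O = -1123 - 13431 = -14554$)
$\frac{O + g{\left(-64 \right)}}{26058 - 20088} = \frac{-14554 - 64}{26058 - 20088} = - \frac{14618}{26058 - 20088} = - \frac{14618}{5970} = \left(-14618\right) \frac{1}{5970} = - \frac{7309}{2985}$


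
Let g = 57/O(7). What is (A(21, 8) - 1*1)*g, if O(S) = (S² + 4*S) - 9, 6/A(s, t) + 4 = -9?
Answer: -1083/884 ≈ -1.2251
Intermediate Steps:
A(s, t) = -6/13 (A(s, t) = 6/(-4 - 9) = 6/(-13) = 6*(-1/13) = -6/13)
O(S) = -9 + S² + 4*S
g = 57/68 (g = 57/(-9 + 7² + 4*7) = 57/(-9 + 49 + 28) = 57/68 ≈ 0.83823)
(A(21, 8) - 1*1)*g = (-6/13 - 1*1)*(57/68) = (-6/13 - 1)*(57/68) = -19/13*57/68 = -1083/884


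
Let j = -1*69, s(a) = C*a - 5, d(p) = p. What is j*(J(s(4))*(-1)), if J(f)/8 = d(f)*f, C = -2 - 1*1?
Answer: 159528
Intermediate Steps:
C = -3 (C = -2 - 1 = -3)
s(a) = -5 - 3*a (s(a) = -3*a - 5 = -5 - 3*a)
J(f) = 8*f² (J(f) = 8*(f*f) = 8*f²)
j = -69
j*(J(s(4))*(-1)) = -69*8*(-5 - 3*4)²*(-1) = -69*8*(-5 - 12)²*(-1) = -69*8*(-17)²*(-1) = -69*8*289*(-1) = -159528*(-1) = -69*(-2312) = 159528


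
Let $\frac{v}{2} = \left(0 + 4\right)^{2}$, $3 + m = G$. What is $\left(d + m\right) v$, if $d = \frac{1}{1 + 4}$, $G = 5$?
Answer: $\frac{352}{5} \approx 70.4$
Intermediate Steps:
$m = 2$ ($m = -3 + 5 = 2$)
$d = \frac{1}{5} \approx 0.2$
$v = 32$ ($v = 2 \left(0 + 4\right)^{2} = 2 \cdot 4^{2} = 2 \cdot 16 = 32$)
$\left(d + m\right) v = \left(\frac{1}{5} + 2\right) 32 = \frac{11}{5} \cdot 32 = \frac{352}{5}$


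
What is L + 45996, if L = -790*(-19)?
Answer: 61006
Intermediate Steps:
L = 15010
L + 45996 = 15010 + 45996 = 61006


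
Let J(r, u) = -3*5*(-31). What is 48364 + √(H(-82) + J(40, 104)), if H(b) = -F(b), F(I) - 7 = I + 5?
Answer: 48364 + √535 ≈ 48387.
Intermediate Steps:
F(I) = 12 + I (F(I) = 7 + (I + 5) = 7 + (5 + I) = 12 + I)
H(b) = -12 - b (H(b) = -(12 + b) = -12 - b)
J(r, u) = 465 (J(r, u) = -15*(-31) = 465)
48364 + √(H(-82) + J(40, 104)) = 48364 + √((-12 - 1*(-82)) + 465) = 48364 + √((-12 + 82) + 465) = 48364 + √(70 + 465) = 48364 + √535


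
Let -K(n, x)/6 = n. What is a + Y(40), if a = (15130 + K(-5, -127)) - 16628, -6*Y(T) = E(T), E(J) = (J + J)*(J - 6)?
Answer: -5764/3 ≈ -1921.3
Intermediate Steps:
E(J) = 2*J*(-6 + J) (E(J) = (2*J)*(-6 + J) = 2*J*(-6 + J))
K(n, x) = -6*n
Y(T) = -T*(-6 + T)/3
a = -1468 (a = (15130 - 6*(-5)) - 16628 = (15130 + 30) - 16628 = 15160 - 16628 = -1468)
a + Y(40) = -1468 + (⅓)*40*(6 - 1*40) = -1468 + (⅓)*40*(6 - 40) = -1468 + (⅓)*40*(-34) = -1468 - 1360/3 = -5764/3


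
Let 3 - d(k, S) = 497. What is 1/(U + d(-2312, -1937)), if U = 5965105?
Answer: 1/5964611 ≈ 1.6766e-7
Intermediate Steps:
d(k, S) = -494 (d(k, S) = 3 - 1*497 = 3 - 497 = -494)
1/(U + d(-2312, -1937)) = 1/(5965105 - 494) = 1/5964611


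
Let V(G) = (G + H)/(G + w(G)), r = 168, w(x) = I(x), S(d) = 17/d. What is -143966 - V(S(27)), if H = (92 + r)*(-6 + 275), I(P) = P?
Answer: -6783241/34 ≈ -1.9951e+5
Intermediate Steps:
w(x) = x
H = 69940 (H = (92 + 168)*(-6 + 275) = 260*269 = 69940)
V(G) = (69940 + G)/(2*G) (V(G) = (G + 69940)/(G + G) = (69940 + G)/((2*G)) = (69940 + G)*(1/(2*G)) = (69940 + G)/(2*G))
-143966 - V(S(27)) = -143966 - (69940 + 17/27)/(2*(17/27)) = -143966 - (69940 + 17*(1/27))/(2*(17*(1/27))) = -143966 - (69940 + 17/27)/(2*17/27) = -143966 - 27*1888397/(2*17*27) = -143966 - 1*1888397/34 = -143966 - 1888397/34 = -6783241/34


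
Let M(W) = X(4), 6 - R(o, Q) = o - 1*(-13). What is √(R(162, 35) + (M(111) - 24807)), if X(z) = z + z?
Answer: 2*I*√6242 ≈ 158.01*I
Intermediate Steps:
R(o, Q) = -7 - o (R(o, Q) = 6 - (o - 1*(-13)) = 6 - (o + 13) = 6 - (13 + o) = 6 + (-13 - o) = -7 - o)
X(z) = 2*z
M(W) = 8 (M(W) = 2*4 = 8)
√(R(162, 35) + (M(111) - 24807)) = √((-7 - 1*162) + (8 - 24807)) = √((-7 - 162) - 24799) = √(-169 - 24799) = √(-24968) = 2*I*√6242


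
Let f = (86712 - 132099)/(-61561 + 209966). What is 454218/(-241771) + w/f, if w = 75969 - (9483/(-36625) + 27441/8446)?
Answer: -56209897347020468195131/226294050360280050 ≈ -2.4839e+5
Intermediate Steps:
f = -45387/148405 ≈ -0.30583
w = 23498926689543/309334750 (w = 75969 - (9483*(-1/36625) + 27441*(1/8446)) = 75969 - (-9483/36625 + 27441/8446) = 75969 - 1*924933207/309334750 = 75969 - 924933207/309334750 = 23498926689543/309334750 ≈ 75966.)
454218/(-241771) + w/f = 454218/(-241771) + 23498926689543/(309334750*(-45387/148405)) = 454218*(-1/241771) + (23498926689543/309334750)*(-148405/45387) = -454218/241771 - 232490547690775261/935985086550 = -56209897347020468195131/226294050360280050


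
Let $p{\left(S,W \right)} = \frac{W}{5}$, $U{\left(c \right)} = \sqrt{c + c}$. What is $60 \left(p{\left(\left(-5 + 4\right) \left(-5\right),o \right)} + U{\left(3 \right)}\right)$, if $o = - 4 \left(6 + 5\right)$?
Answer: $-528 + 60 \sqrt{6} \approx -381.03$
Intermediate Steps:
$o = -44$ ($o = \left(-4\right) 11 = -44$)
$U{\left(c \right)} = \sqrt{2} \sqrt{c}$ ($U{\left(c \right)} = \sqrt{2 c} = \sqrt{2} \sqrt{c}$)
$p{\left(S,W \right)} = \frac{W}{5}$ ($p{\left(S,W \right)} = W \frac{1}{5} = \frac{W}{5}$)
$60 \left(p{\left(\left(-5 + 4\right) \left(-5\right),o \right)} + U{\left(3 \right)}\right) = 60 \left(\frac{1}{5} \left(-44\right) + \sqrt{2} \sqrt{3}\right) = 60 \left(- \frac{44}{5} + \sqrt{6}\right) = -528 + 60 \sqrt{6}$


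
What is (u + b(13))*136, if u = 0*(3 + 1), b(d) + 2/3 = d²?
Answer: 68680/3 ≈ 22893.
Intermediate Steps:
b(d) = -⅔ + d²
u = 0 (u = 0*4 = 0)
(u + b(13))*136 = (0 + (-⅔ + 13²))*136 = (0 + (-⅔ + 169))*136 = (0 + 505/3)*136 = (505/3)*136 = 68680/3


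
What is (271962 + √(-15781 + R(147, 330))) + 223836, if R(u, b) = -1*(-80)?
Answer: 495798 + I*√15701 ≈ 4.958e+5 + 125.3*I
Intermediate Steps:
R(u, b) = 80
(271962 + √(-15781 + R(147, 330))) + 223836 = (271962 + √(-15781 + 80)) + 223836 = (271962 + √(-15701)) + 223836 = (271962 + I*√15701) + 223836 = 495798 + I*√15701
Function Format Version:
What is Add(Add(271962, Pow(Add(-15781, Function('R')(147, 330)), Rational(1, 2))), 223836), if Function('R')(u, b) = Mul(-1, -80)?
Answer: Add(495798, Mul(I, Pow(15701, Rational(1, 2)))) ≈ Add(4.9580e+5, Mul(125.30, I))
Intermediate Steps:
Function('R')(u, b) = 80
Add(Add(271962, Pow(Add(-15781, Function('R')(147, 330)), Rational(1, 2))), 223836) = Add(Add(271962, Pow(Add(-15781, 80), Rational(1, 2))), 223836) = Add(Add(271962, Pow(-15701, Rational(1, 2))), 223836) = Add(Add(271962, Mul(I, Pow(15701, Rational(1, 2)))), 223836) = Add(495798, Mul(I, Pow(15701, Rational(1, 2))))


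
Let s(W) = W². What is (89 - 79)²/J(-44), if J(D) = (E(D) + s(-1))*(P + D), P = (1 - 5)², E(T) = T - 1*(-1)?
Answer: 25/294 ≈ 0.085034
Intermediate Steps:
E(T) = 1 + T (E(T) = T + 1 = 1 + T)
P = 16 (P = (-4)² = 16)
J(D) = (2 + D)*(16 + D) (J(D) = ((1 + D) + (-1)²)*(16 + D) = ((1 + D) + 1)*(16 + D) = (2 + D)*(16 + D))
(89 - 79)²/J(-44) = (89 - 79)²/(32 + (-44)² + 18*(-44)) = 10²/(32 + 1936 - 792) = 100/1176 = 100*(1/1176) = 25/294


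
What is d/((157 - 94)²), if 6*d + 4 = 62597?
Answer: 62593/23814 ≈ 2.6284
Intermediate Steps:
d = 62593/6 (d = -⅔ + (⅙)*62597 = -⅔ + 62597/6 = 62593/6 ≈ 10432.)
d/((157 - 94)²) = 62593/(6*((157 - 94)²)) = 62593/(6*(63²)) = (62593/6)/3969 = (62593/6)*(1/3969) = 62593/23814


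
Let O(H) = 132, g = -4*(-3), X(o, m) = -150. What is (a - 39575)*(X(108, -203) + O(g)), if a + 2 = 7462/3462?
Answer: 411024336/577 ≈ 7.1235e+5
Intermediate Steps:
g = 12
a = 269/1731 (a = -2 + 7462/3462 = -2 + 7462*(1/3462) = -2 + 3731/1731 = 269/1731 ≈ 0.15540)
(a - 39575)*(X(108, -203) + O(g)) = (269/1731 - 39575)*(-150 + 132) = -68504056/1731*(-18) = 411024336/577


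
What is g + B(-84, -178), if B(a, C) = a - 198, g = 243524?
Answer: 243242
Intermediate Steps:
B(a, C) = -198 + a
g + B(-84, -178) = 243524 + (-198 - 84) = 243524 - 282 = 243242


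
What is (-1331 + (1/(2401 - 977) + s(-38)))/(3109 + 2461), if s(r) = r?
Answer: -389891/1586336 ≈ -0.24578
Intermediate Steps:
(-1331 + (1/(2401 - 977) + s(-38)))/(3109 + 2461) = (-1331 + (1/(2401 - 977) - 38))/(3109 + 2461) = (-1331 + (1/1424 - 38))/5570 = (-1331 + (1/1424 - 38))*(1/5570) = (-1331 - 54111/1424)*(1/5570) = -1949455/1424*1/5570 = -389891/1586336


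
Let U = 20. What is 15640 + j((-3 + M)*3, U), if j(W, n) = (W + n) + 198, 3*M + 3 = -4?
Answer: 15842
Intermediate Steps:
M = -7/3 (M = -1 + (⅓)*(-4) = -1 - 4/3 = -7/3 ≈ -2.3333)
j(W, n) = 198 + W + n
15640 + j((-3 + M)*3, U) = 15640 + (198 + (-3 - 7/3)*3 + 20) = 15640 + (198 - 16/3*3 + 20) = 15640 + (198 - 16 + 20) = 15640 + 202 = 15842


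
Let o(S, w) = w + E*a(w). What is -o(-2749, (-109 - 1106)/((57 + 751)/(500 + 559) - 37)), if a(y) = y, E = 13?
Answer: -3602718/7675 ≈ -469.41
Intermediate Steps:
o(S, w) = 14*w (o(S, w) = w + 13*w = 14*w)
-o(-2749, (-109 - 1106)/((57 + 751)/(500 + 559) - 37)) = -14*(-109 - 1106)/((57 + 751)/(500 + 559) - 37) = -14*(-1215/(808/1059 - 37)) = -14*(-1215/(-38375/1059)) = -14*(-1215*(-1059/38375)) = -14*257337/7675 = -1*3602718/7675 = -3602718/7675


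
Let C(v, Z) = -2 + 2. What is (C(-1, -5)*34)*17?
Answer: 0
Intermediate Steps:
C(v, Z) = 0
(C(-1, -5)*34)*17 = (0*34)*17 = 0*17 = 0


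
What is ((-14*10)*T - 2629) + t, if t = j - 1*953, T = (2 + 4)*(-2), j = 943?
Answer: -959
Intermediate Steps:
T = -12 (T = 6*(-2) = -12)
t = -10 (t = 943 - 1*953 = 943 - 953 = -10)
((-14*10)*T - 2629) + t = (-14*10*(-12) - 2629) - 10 = (-140*(-12) - 2629) - 10 = (1680 - 2629) - 10 = -949 - 10 = -959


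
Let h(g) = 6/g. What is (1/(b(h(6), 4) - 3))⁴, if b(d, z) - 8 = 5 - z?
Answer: 1/1296 ≈ 0.00077160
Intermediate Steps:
b(d, z) = 13 - z (b(d, z) = 8 + (5 - z) = 13 - z)
(1/(b(h(6), 4) - 3))⁴ = (1/((13 - 1*4) - 3))⁴ = (1/((13 - 4) - 3))⁴ = (1/(9 - 3))⁴ = (1/6)⁴ = (⅙)⁴ = 1/1296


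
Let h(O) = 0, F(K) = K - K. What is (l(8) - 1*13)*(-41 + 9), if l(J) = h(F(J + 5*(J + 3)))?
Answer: 416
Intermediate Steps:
F(K) = 0
l(J) = 0
(l(8) - 1*13)*(-41 + 9) = (0 - 1*13)*(-41 + 9) = (0 - 13)*(-32) = -13*(-32) = 416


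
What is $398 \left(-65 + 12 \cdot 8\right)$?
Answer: $12338$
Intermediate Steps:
$398 \left(-65 + 12 \cdot 8\right) = 398 \left(-65 + 96\right) = 398 \cdot 31 = 12338$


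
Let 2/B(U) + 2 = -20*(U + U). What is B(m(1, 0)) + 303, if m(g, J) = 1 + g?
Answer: 12422/41 ≈ 302.98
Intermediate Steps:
B(U) = 2/(-2 - 40*U) (B(U) = 2/(-2 - 20*(U + U)) = 2/(-2 - 40*U))
B(m(1, 0)) + 303 = -1/(1 + 20*(1 + 1)) + 303 = -1/(1 + 20*2) + 303 = -1/(1 + 40) + 303 = -1/41 + 303 = 12422/41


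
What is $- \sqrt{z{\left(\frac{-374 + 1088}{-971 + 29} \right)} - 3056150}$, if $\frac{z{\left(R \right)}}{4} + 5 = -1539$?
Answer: $- i \sqrt{3062326} \approx - 1750.0 i$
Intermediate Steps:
$z{\left(R \right)} = -6176$ ($z{\left(R \right)} = -20 + 4 \left(-1539\right) = -20 - 6156 = -6176$)
$- \sqrt{z{\left(\frac{-374 + 1088}{-971 + 29} \right)} - 3056150} = - \sqrt{-6176 - 3056150} = - \sqrt{-3062326} = - i \sqrt{3062326}$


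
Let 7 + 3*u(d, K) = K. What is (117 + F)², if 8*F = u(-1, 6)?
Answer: 7879249/576 ≈ 13679.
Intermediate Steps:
u(d, K) = -7/3 + K/3
F = -1/24 (F = (-7/3 + (⅓)*6)/8 = (-7/3 + 2)/8 = (⅛)*(-⅓) = -1/24 ≈ -0.041667)
(117 + F)² = (117 - 1/24)² = (2807/24)² = 7879249/576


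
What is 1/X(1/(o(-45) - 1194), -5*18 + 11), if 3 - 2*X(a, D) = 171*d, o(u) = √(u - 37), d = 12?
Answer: -2/2049 ≈ -0.00097609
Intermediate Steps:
o(u) = √(-37 + u)
X(a, D) = -2049/2 (X(a, D) = 3/2 - 171*12/2 = 3/2 - ½*2052 = 3/2 - 1026 = -2049/2)
1/X(1/(o(-45) - 1194), -5*18 + 11) = 1/(-2049/2) = -2/2049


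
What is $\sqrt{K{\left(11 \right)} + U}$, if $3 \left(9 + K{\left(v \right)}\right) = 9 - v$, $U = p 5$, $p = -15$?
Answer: $\frac{i \sqrt{762}}{3} \approx 9.2014 i$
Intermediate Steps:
$U = -75$ ($U = \left(-15\right) 5 = -75$)
$K{\left(v \right)} = -6 - \frac{v}{3}$ ($K{\left(v \right)} = -9 + \frac{9 - v}{3} = -9 - \left(-3 + \frac{v}{3}\right) = -6 - \frac{v}{3}$)
$\sqrt{K{\left(11 \right)} + U} = \sqrt{\left(-6 - \frac{11}{3}\right) - 75} = \sqrt{- \frac{29}{3} - 75} = \sqrt{- \frac{254}{3}} = \frac{i \sqrt{762}}{3}$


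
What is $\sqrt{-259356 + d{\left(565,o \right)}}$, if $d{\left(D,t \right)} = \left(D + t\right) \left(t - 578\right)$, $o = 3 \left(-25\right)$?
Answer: $i \sqrt{579326} \approx 761.13 i$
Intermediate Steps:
$o = -75$
$d{\left(D,t \right)} = \left(-578 + t\right) \left(D + t\right)$ ($d{\left(D,t \right)} = \left(D + t\right) \left(-578 + t\right) = \left(-578 + t\right) \left(D + t\right)$)
$\sqrt{-259356 + d{\left(565,o \right)}} = \sqrt{-259356 + \left(\left(-75\right)^{2} - 326570 - -43350 + 565 \left(-75\right)\right)} = \sqrt{-259356 + \left(5625 - 326570 + 43350 - 42375\right)} = \sqrt{-259356 - 319970} = \sqrt{-579326} = i \sqrt{579326}$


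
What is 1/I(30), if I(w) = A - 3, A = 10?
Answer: 1/7 ≈ 0.14286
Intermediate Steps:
I(w) = 7 (I(w) = 10 - 3 = 7)
1/I(30) = 1/7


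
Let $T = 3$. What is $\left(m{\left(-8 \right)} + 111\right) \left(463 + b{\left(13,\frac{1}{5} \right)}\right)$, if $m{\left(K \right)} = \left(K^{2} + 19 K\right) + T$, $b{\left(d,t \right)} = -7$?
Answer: $11856$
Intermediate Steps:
$m{\left(K \right)} = 3 + K^{2} + 19 K$ ($m{\left(K \right)} = \left(K^{2} + 19 K\right) + 3 = 3 + K^{2} + 19 K$)
$\left(m{\left(-8 \right)} + 111\right) \left(463 + b{\left(13,\frac{1}{5} \right)}\right) = \left(\left(3 + \left(-8\right)^{2} + 19 \left(-8\right)\right) + 111\right) \left(463 - 7\right) = \left(\left(3 + 64 - 152\right) + 111\right) 456 = \left(-85 + 111\right) 456 = 26 \cdot 456 = 11856$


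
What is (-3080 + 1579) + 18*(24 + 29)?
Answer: -547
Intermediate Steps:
(-3080 + 1579) + 18*(24 + 29) = -1501 + 18*53 = -1501 + 954 = -547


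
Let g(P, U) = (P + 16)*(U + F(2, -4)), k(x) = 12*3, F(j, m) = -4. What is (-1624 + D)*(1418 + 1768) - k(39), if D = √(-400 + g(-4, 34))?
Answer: -5174100 + 6372*I*√10 ≈ -5.1741e+6 + 20150.0*I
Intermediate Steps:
k(x) = 36
g(P, U) = (-4 + U)*(16 + P) (g(P, U) = (P + 16)*(U - 4) = (16 + P)*(-4 + U) = (-4 + U)*(16 + P))
D = 2*I*√10 (D = √(-400 + (-64 - 4*(-4) + 16*34 - 4*34)) = √(-400 + (-64 + 16 + 544 - 136)) = √(-400 + 360) = √(-40) = 2*I*√10 ≈ 6.3246*I)
(-1624 + D)*(1418 + 1768) - k(39) = (-1624 + 2*I*√10)*(1418 + 1768) - 1*36 = (-1624 + 2*I*√10)*3186 - 36 = (-5174064 + 6372*I*√10) - 36 = -5174100 + 6372*I*√10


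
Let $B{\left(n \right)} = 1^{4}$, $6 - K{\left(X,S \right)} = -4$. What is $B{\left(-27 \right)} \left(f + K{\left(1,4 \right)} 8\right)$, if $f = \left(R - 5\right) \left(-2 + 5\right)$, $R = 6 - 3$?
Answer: $74$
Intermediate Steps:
$R = 3$ ($R = 6 - 3 = 3$)
$K{\left(X,S \right)} = 10$ ($K{\left(X,S \right)} = 6 - -4 = 6 + 4 = 10$)
$B{\left(n \right)} = 1$
$f = -6$ ($f = \left(3 - 5\right) \left(-2 + 5\right) = \left(-2\right) 3 = -6$)
$B{\left(-27 \right)} \left(f + K{\left(1,4 \right)} 8\right) = 1 \left(-6 + 10 \cdot 8\right) = 1 \left(-6 + 80\right) = 1 \cdot 74 = 74$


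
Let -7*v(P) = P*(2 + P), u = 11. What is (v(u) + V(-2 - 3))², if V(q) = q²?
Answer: 1024/49 ≈ 20.898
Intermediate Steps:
v(P) = -P*(2 + P)/7
(v(u) + V(-2 - 3))² = (-⅐*11*(2 + 11) + (-2 - 3)²)² = (-⅐*11*13 + (-5)²)² = (-143/7 + 25)² = (32/7)² = 1024/49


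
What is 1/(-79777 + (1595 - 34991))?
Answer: -1/113173 ≈ -8.8360e-6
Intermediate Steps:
1/(-79777 + (1595 - 34991)) = 1/(-79777 - 33396) = 1/(-113173) = -1/113173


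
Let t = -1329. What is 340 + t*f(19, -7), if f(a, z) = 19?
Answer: -24911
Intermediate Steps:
340 + t*f(19, -7) = 340 - 1329*19 = 340 - 25251 = -24911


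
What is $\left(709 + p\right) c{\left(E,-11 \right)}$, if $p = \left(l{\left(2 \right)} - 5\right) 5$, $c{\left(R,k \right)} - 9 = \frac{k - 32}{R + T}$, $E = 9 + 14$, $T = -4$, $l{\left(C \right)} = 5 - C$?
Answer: $\frac{89472}{19} \approx 4709.1$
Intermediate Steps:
$E = 23$
$c{\left(R,k \right)} = 9 + \frac{-32 + k}{-4 + R}$ ($c{\left(R,k \right)} = 9 + \frac{k - 32}{R - 4} = 9 + \frac{-32 + k}{-4 + R}$)
$p = -10$ ($p = \left(\left(5 - 2\right) - 5\right) 5 = \left(3 - 5\right) 5 = \left(-2\right) 5 = -10$)
$\left(709 + p\right) c{\left(E,-11 \right)} = \left(709 - 10\right) \frac{-68 - 11 + 9 \cdot 23}{-4 + 23} = 699 \frac{-68 - 11 + 207}{19} = 699 \cdot \frac{1}{19} \cdot 128 = 699 \cdot \frac{128}{19} = \frac{89472}{19}$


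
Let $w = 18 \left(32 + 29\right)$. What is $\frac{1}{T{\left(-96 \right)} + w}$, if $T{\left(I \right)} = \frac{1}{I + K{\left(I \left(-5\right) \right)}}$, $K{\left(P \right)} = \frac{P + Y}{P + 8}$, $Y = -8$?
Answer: $\frac{5797}{6365045} \approx 0.00091076$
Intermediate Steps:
$K{\left(P \right)} = \frac{-8 + P}{8 + P}$ ($K{\left(P \right)} = \frac{P - 8}{P + 8} = \frac{-8 + P}{8 + P}$)
$T{\left(I \right)} = \frac{1}{I + \frac{-8 - 5 I}{8 - 5 I}}$ ($T{\left(I \right)} = \frac{1}{I + \frac{-8 + I \left(-5\right)}{8 + I \left(-5\right)}} = \frac{1}{I + \frac{-8 - 5 I}{8 - 5 I}}$)
$w = 1098$ ($w = 18 \cdot 61 = 1098$)
$\frac{1}{T{\left(-96 \right)} + w} = \frac{1}{\frac{-8 + 5 \left(-96\right)}{8 - -288 + 5 \left(-96\right)^{2}} + 1098} = \frac{1}{\frac{-8 - 480}{8 + 288 + 5 \cdot 9216} + 1098} = \frac{1}{\frac{1}{8 + 288 + 46080} \left(-488\right) + 1098} = \frac{1}{\frac{1}{46376} \left(-488\right) + 1098} = \frac{1}{- \frac{61}{5797} + 1098} = \frac{1}{\frac{6365045}{5797}} = \frac{5797}{6365045}$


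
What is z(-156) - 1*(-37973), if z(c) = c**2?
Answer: 62309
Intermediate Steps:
z(-156) - 1*(-37973) = (-156)**2 - 1*(-37973) = 24336 + 37973 = 62309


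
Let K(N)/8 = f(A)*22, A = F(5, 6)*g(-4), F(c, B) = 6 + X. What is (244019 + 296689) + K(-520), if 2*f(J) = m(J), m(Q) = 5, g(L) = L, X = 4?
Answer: 541148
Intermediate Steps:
F(c, B) = 10 (F(c, B) = 6 + 4 = 10)
A = -40 (A = 10*(-4) = -40)
f(J) = 5/2 (f(J) = (½)*5 = 5/2)
K(N) = 440 (K(N) = 8*((5/2)*22) = 8*55 = 440)
(244019 + 296689) + K(-520) = (244019 + 296689) + 440 = 540708 + 440 = 541148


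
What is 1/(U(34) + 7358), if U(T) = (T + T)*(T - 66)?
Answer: 1/5182 ≈ 0.00019298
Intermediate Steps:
U(T) = 2*T*(-66 + T) (U(T) = (2*T)*(-66 + T) = 2*T*(-66 + T))
1/(U(34) + 7358) = 1/(2*34*(-66 + 34) + 7358) = 1/(2*34*(-32) + 7358) = 1/(-2176 + 7358) = 1/5182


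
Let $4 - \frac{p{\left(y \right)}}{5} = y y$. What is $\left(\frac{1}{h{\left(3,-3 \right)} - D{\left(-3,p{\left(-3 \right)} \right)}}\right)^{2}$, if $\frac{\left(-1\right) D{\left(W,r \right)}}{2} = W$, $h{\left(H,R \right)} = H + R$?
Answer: $\frac{1}{36} \approx 0.027778$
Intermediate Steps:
$p{\left(y \right)} = 20 - 5 y^{2}$ ($p{\left(y \right)} = 20 - 5 y y = 20 - 5 y^{2}$)
$D{\left(W,r \right)} = - 2 W$
$\left(\frac{1}{h{\left(3,-3 \right)} - D{\left(-3,p{\left(-3 \right)} \right)}}\right)^{2} = \left(\frac{1}{\left(3 - 3\right) - \left(-2\right) \left(-3\right)}\right)^{2} = \left(\frac{1}{0 - 6}\right)^{2} = \left(\frac{1}{-6}\right)^{2} = \left(- \frac{1}{6}\right)^{2} = \frac{1}{36}$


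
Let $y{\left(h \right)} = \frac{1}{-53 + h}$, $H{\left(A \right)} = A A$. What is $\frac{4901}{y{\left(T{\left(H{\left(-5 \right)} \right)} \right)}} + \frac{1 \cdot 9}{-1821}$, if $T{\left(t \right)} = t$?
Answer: $- \frac{83297399}{607} \approx -1.3723 \cdot 10^{5}$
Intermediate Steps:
$H{\left(A \right)} = A^{2}$
$\frac{4901}{y{\left(T{\left(H{\left(-5 \right)} \right)} \right)}} + \frac{1 \cdot 9}{-1821} = \frac{4901}{\frac{1}{-53 + \left(-5\right)^{2}}} + \frac{1 \cdot 9}{-1821} = \frac{4901}{\frac{1}{-53 + 25}} + 9 \left(- \frac{1}{1821}\right) = \frac{4901}{\frac{1}{-28}} - \frac{3}{607} = \frac{4901}{- \frac{1}{28}} - \frac{3}{607} = 4901 \left(-28\right) - \frac{3}{607} = -137228 - \frac{3}{607} = - \frac{83297399}{607}$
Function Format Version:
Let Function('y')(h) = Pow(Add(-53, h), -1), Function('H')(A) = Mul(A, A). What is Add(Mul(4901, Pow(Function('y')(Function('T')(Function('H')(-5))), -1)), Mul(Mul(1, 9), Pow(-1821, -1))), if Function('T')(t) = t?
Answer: Rational(-83297399, 607) ≈ -1.3723e+5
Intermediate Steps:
Function('H')(A) = Pow(A, 2)
Add(Mul(4901, Pow(Function('y')(Function('T')(Function('H')(-5))), -1)), Mul(Mul(1, 9), Pow(-1821, -1))) = Add(Mul(4901, Pow(Pow(Add(-53, Pow(-5, 2)), -1), -1)), Mul(Mul(1, 9), Pow(-1821, -1))) = Add(Mul(4901, Pow(Pow(Add(-53, 25), -1), -1)), Mul(9, Rational(-1, 1821))) = Add(Mul(4901, Pow(Pow(-28, -1), -1)), Rational(-3, 607)) = Add(Mul(4901, Pow(Rational(-1, 28), -1)), Rational(-3, 607)) = Add(Mul(4901, -28), Rational(-3, 607)) = Add(-137228, Rational(-3, 607)) = Rational(-83297399, 607)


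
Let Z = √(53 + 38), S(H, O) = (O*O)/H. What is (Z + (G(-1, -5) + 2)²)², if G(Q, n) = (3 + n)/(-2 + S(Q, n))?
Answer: 58195627/531441 + 6272*√91/729 ≈ 191.58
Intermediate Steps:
S(H, O) = O²/H
Z = √91 ≈ 9.5394
G(Q, n) = (3 + n)/(-2 + n²/Q)
(Z + (G(-1, -5) + 2)²)² = (√91 + (-(3 - 5)/((-5)² - 2*(-1)) + 2)²)² = (√91 + (-1*(-2)/(25 + 2) + 2)²)² = (√91 + (-1*(-2)/27 + 2)²)² = (√91 + (-1*1/27*(-2) + 2)²)² = (√91 + (2/27 + 2)²)² = (√91 + (56/27)²)² = (√91 + 3136/729)² = (3136/729 + √91)²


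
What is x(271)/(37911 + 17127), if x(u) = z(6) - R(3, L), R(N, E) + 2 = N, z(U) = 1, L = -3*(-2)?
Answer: 0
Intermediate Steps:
L = 6
R(N, E) = -2 + N
x(u) = 0 (x(u) = 1 - (-2 + 3) = 1 - 1*1 = 1 - 1 = 0)
x(271)/(37911 + 17127) = 0/(37911 + 17127) = 0/55038 = 0*(1/55038) = 0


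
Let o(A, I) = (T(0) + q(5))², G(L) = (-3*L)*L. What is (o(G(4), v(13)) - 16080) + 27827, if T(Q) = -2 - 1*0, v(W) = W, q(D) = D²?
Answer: 12276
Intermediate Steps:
G(L) = -3*L²
T(Q) = -2 (T(Q) = -2 + 0 = -2)
o(A, I) = 529 (o(A, I) = (-2 + 5²)² = (-2 + 25)² = 23² = 529)
(o(G(4), v(13)) - 16080) + 27827 = (529 - 16080) + 27827 = -15551 + 27827 = 12276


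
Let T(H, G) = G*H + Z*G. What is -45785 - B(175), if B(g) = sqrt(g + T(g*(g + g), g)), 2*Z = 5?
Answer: -45785 - 35*sqrt(35002)/2 ≈ -49059.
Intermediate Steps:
Z = 5/2 (Z = (1/2)*5 = 5/2 ≈ 2.5000)
T(H, G) = 5*G/2 + G*H (T(H, G) = G*H + 5*G/2 = 5*G/2 + G*H)
B(g) = sqrt(g + g*(5 + 4*g**2)/2) (B(g) = sqrt(g + g*(5 + 2*(g*(g + g)))/2) = sqrt(g + g*(5 + 2*(g*(2*g)))/2) = sqrt(g + g*(5 + 2*(2*g**2))/2) = sqrt(g + g*(5 + 4*g**2)/2))
-45785 - B(175) = -45785 - sqrt(2)*sqrt(175*(7 + 4*175**2))/2 = -45785 - sqrt(2)*sqrt(175*(7 + 4*30625))/2 = -45785 - sqrt(2)*sqrt(175*(7 + 122500))/2 = -45785 - sqrt(2)*sqrt(175*122507)/2 = -45785 - sqrt(2)*sqrt(21438725)/2 = -45785 - sqrt(2)*35*sqrt(17501)/2 = -45785 - 35*sqrt(35002)/2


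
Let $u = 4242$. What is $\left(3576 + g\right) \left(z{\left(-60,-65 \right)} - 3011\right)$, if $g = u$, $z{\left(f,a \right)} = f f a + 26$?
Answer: $-1852748730$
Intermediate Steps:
$z{\left(f,a \right)} = 26 + a f^{2}$ ($z{\left(f,a \right)} = f^{2} a + 26 = a f^{2} + 26 = 26 + a f^{2}$)
$g = 4242$
$\left(3576 + g\right) \left(z{\left(-60,-65 \right)} - 3011\right) = \left(3576 + 4242\right) \left(\left(26 - 65 \left(-60\right)^{2}\right) - 3011\right) = 7818 \left(\left(26 - 234000\right) - 3011\right) = 7818 \left(-233974 - 3011\right) = 7818 \left(-236985\right) = -1852748730$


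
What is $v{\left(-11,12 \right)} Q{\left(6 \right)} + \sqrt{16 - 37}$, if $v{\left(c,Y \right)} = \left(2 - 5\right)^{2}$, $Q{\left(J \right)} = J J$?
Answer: $324 + i \sqrt{21} \approx 324.0 + 4.5826 i$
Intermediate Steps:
$Q{\left(J \right)} = J^{2}$
$v{\left(c,Y \right)} = 9$ ($v{\left(c,Y \right)} = \left(-3\right)^{2} = 9$)
$v{\left(-11,12 \right)} Q{\left(6 \right)} + \sqrt{16 - 37} = 9 \cdot 6^{2} + \sqrt{16 - 37} = 9 \cdot 36 + \sqrt{-21} = 324 + i \sqrt{21}$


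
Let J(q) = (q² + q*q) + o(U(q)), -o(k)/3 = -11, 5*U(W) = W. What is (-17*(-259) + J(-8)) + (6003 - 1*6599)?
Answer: 3968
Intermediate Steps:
U(W) = W/5
o(k) = 33 (o(k) = -3*(-11) = 33)
J(q) = 33 + 2*q² (J(q) = (q² + q*q) + 33 = (q² + q²) + 33 = 2*q² + 33 = 33 + 2*q²)
(-17*(-259) + J(-8)) + (6003 - 1*6599) = (-17*(-259) + (33 + 2*(-8)²)) + (6003 - 1*6599) = (4403 + (33 + 2*64)) + (6003 - 6599) = (4403 + (33 + 128)) - 596 = (4403 + 161) - 596 = 4564 - 596 = 3968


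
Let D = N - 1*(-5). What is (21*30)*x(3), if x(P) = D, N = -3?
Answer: 1260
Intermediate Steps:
D = 2 (D = -3 - 1*(-5) = -3 + 5 = 2)
x(P) = 2
(21*30)*x(3) = (21*30)*2 = 630*2 = 1260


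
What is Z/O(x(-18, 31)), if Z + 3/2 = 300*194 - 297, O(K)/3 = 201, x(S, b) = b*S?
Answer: 12867/134 ≈ 96.022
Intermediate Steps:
x(S, b) = S*b
O(K) = 603 (O(K) = 3*201 = 603)
Z = 115803/2 (Z = -3/2 + (300*194 - 297) = -3/2 + (58200 - 297) = -3/2 + 57903 = 115803/2 ≈ 57902.)
Z/O(x(-18, 31)) = (115803/2)/603 = (115803/2)*(1/603) = 12867/134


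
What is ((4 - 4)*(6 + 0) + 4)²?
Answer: 16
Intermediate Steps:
((4 - 4)*(6 + 0) + 4)² = (0*6 + 4)² = (0 + 4)² = 4² = 16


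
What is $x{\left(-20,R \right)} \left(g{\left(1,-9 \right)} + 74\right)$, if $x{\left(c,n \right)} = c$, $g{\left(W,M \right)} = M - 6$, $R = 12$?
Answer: $-1180$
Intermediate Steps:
$g{\left(W,M \right)} = -6 + M$
$x{\left(-20,R \right)} \left(g{\left(1,-9 \right)} + 74\right) = - 20 \left(\left(-6 - 9\right) + 74\right) = - 20 \left(-15 + 74\right) = \left(-20\right) 59 = -1180$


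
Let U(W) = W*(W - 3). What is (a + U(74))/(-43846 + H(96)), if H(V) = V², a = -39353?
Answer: 34099/34630 ≈ 0.98467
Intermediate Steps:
U(W) = W*(-3 + W)
(a + U(74))/(-43846 + H(96)) = (-39353 + 74*(-3 + 74))/(-43846 + 96²) = (-39353 + 74*71)/(-43846 + 9216) = (-39353 + 5254)/(-34630) = -34099*(-1/34630) = 34099/34630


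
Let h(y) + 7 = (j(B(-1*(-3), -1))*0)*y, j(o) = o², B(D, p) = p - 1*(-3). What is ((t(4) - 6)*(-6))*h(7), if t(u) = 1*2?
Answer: -168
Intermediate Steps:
t(u) = 2
B(D, p) = 3 + p (B(D, p) = p + 3 = 3 + p)
h(y) = -7 (h(y) = -7 + ((3 - 1)²*0)*y = -7 + (2²*0)*y = -7 + (4*0)*y = -7 + 0*y = -7 + 0 = -7)
((t(4) - 6)*(-6))*h(7) = ((2 - 6)*(-6))*(-7) = -4*(-6)*(-7) = 24*(-7) = -168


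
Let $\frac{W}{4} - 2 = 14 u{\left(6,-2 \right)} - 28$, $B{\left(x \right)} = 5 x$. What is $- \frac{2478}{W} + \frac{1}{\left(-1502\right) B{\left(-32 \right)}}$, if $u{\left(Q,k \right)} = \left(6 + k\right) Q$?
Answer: $- \frac{14887793}{7449920} \approx -1.9984$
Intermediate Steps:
$u{\left(Q,k \right)} = Q \left(6 + k\right)$
$W = 1240$ ($W = 8 + 4 \left(14 \cdot 6 \left(6 - 2\right) - 28\right) = 8 + 4 \left(14 \cdot 6 \cdot 4 - 28\right) = 8 + 4 \left(14 \cdot 24 - 28\right) = 8 + 4 \left(336 - 28\right) = 8 + 4 \cdot 308 = 8 + 1232 = 1240$)
$- \frac{2478}{W} + \frac{1}{\left(-1502\right) B{\left(-32 \right)}} = - \frac{2478}{1240} + \frac{1}{\left(-1502\right) 5 \left(-32\right)} = \left(-2478\right) \frac{1}{1240} - \frac{1}{1502 \left(-160\right)} = - \frac{1239}{620} - - \frac{1}{240320} = - \frac{1239}{620} + \frac{1}{240320} = - \frac{14887793}{7449920}$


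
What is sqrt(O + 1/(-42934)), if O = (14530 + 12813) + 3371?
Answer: 5*sqrt(2264639483330)/42934 ≈ 175.25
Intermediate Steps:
O = 30714 (O = 27343 + 3371 = 30714)
sqrt(O + 1/(-42934)) = sqrt(30714 + 1/(-42934)) = sqrt(30714 - 1/42934) = sqrt(1318674875/42934) = 5*sqrt(2264639483330)/42934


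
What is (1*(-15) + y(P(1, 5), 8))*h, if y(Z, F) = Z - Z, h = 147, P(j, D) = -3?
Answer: -2205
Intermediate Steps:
y(Z, F) = 0
(1*(-15) + y(P(1, 5), 8))*h = (1*(-15) + 0)*147 = (-15 + 0)*147 = -15*147 = -2205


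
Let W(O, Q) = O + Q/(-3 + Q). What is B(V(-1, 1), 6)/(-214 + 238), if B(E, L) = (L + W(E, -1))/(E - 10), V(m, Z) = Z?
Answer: -29/864 ≈ -0.033565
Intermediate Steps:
W(O, Q) = O + Q/(-3 + Q)
B(E, L) = (1/4 + E + L)/(-10 + E) (B(E, L) = (L + (-1 - 3*E + E*(-1))/(-3 - 1))/(E - 10) = (L + (-1 - 3*E - E)/(-4))/(-10 + E) = (L - (-1 - 4*E)/4)/(-10 + E) = (L + (1/4 + E))/(-10 + E) = (1/4 + E + L)/(-10 + E))
B(V(-1, 1), 6)/(-214 + 238) = ((1/4 + 1 + 6)/(-10 + 1))/(-214 + 238) = ((29/4)/(-9))/24 = (-1/9*29/4)/24 = (1/24)*(-29/36) = -29/864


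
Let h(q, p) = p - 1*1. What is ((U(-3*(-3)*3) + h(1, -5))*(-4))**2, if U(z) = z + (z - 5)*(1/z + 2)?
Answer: 50523664/729 ≈ 69306.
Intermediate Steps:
h(q, p) = -1 + p (h(q, p) = p - 1 = -1 + p)
U(z) = z + (-5 + z)*(2 + 1/z)
((U(-3*(-3)*3) + h(1, -5))*(-4))**2 = (((-9 - 5/(-3*(-3)*3) + 3*(-3*(-3)*3)) + (-1 - 5))*(-4))**2 = (((-9 - 5/(9*3) + 3*(9*3)) - 6)*(-4))**2 = (((-9 - 5/27 + 3*27) - 6)*(-4))**2 = (((-9 - 5*1/27 + 81) - 6)*(-4))**2 = (((-9 - 5/27 + 81) - 6)*(-4))**2 = ((1939/27 - 6)*(-4))**2 = ((1777/27)*(-4))**2 = (-7108/27)**2 = 50523664/729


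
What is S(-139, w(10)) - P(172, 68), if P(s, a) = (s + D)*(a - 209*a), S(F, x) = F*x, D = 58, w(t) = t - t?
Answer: 3253120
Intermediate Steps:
w(t) = 0
P(s, a) = -208*a*(58 + s) (P(s, a) = (s + 58)*(a - 209*a) = (58 + s)*(-208*a) = -208*a*(58 + s))
S(-139, w(10)) - P(172, 68) = -139*0 - (-208)*68*(58 + 172) = 0 - (-208)*68*230 = 0 - 1*(-3253120) = 0 + 3253120 = 3253120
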